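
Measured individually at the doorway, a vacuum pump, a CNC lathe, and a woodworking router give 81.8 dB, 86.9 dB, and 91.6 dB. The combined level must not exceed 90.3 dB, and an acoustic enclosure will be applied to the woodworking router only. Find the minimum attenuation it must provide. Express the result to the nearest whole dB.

5 dB

Fixed contribution from the other sources: Σ 10^(L/10) = 10^(81.8/10) + 10^(86.9/10) = 6.411e+08 (88.07 dB).
To meet 90.3 dB overall, the treated woodworking router may contribute at most 10^(90.3/10) − 6.411e+08 = 4.304e+08, i.e. 86.34 dB.
Required insertion loss = 91.6 − 86.34 = 5.26 dB.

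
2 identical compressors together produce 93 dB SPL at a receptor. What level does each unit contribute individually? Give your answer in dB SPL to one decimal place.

For N identical incoherent sources L_total = L₁ + 10·log₁₀ N, so L₁ = 93 − 10·log₁₀(2) = 93 − 3.010.

90.0 dB SPL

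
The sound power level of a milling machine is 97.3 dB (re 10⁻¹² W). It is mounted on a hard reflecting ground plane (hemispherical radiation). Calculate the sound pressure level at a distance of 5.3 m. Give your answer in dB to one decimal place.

L_p = L_w − 10·log₁₀(2π·r²) with r = 5.3 m.
2π·r² = 176.5 m², 10·log₁₀ of that is 22.467 dB.
L_p = 97.3 − 22.467 = 74.83 dB.

74.8 dB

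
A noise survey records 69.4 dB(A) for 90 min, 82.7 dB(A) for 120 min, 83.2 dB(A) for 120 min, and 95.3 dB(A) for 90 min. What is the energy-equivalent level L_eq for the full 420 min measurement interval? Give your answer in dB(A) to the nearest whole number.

The energy average is taken in the linear domain: L_eq = 10·log₁₀[(Σ tᵢ·10^(Lᵢ/10))/T], T = 420 min.
Σ tᵢ·10^(Lᵢ/10) = 90·10^(69.4/10) + 120·10^(82.7/10) + 120·10^(83.2/10) + 90·10^(95.3/10) = 3.532e+11.
L_eq = 10·log₁₀(3.532e+11/420) = 89.25 dB(A).

89 dB(A)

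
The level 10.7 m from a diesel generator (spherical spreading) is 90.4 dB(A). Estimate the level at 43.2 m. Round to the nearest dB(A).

78 dB(A)

For a point source, L₂ = L₁ − 20·log₁₀(r₂/r₁).
L₂ = 90.4 − 20·log₁₀(43.2/10.7) = 90.4 − 12.122 = 78.28 dB(A).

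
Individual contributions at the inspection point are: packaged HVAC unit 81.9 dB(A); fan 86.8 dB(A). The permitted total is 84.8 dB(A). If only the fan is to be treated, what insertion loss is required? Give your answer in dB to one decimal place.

Everything except the fan sums to 10^(81.9/10) = 1.549e+08 in linear terms, 81.90 dB(A).
The limit corresponds to 10^(84.8/10) = 3.020e+08; subtracting the fixed part leaves 1.471e+08 for the fan, i.e. 81.68 dB(A).
Required insertion loss = 86.8 − 81.68 = 5.12 dB.

5.1 dB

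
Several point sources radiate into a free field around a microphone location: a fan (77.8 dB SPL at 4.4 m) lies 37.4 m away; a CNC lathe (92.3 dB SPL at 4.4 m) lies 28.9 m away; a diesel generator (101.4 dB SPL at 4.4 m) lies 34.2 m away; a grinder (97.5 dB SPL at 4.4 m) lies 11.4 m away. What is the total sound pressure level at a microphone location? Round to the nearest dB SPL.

First find each source's level at the receiver (point-source: −20·log₁₀(r/r_ref)), then combine on an intensity basis.
fan: 77.8 − 20·log₁₀(37.4/4.4) = 77.8 − 18.59 = 59.21 dB SPL.
CNC lathe: 92.3 − 20·log₁₀(28.9/4.4) = 92.3 − 16.35 = 75.95 dB SPL.
diesel generator: 101.4 − 20·log₁₀(34.2/4.4) = 101.4 − 17.81 = 83.59 dB SPL.
grinder: 97.5 − 20·log₁₀(11.4/4.4) = 97.5 − 8.27 = 89.23 dB SPL.
Σ 10^(L/10) = 1.106e+09 → L_total = 10·log₁₀(1.106e+09) = 90.44 dB SPL.

90 dB SPL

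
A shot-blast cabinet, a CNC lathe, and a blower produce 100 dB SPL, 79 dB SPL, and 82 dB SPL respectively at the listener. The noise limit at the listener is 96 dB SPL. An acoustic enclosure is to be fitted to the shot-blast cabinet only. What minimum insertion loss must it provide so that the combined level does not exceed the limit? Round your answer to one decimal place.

4.3 dB

Fixed contribution from the other sources: Σ 10^(L/10) = 10^(79/10) + 10^(82/10) = 2.379e+08 (83.76 dB SPL).
To meet 96 dB SPL overall, the treated shot-blast cabinet may contribute at most 10^(96/10) − 2.379e+08 = 3.743e+09, i.e. 95.73 dB SPL.
Required insertion loss = 100 − 95.73 = 4.27 dB.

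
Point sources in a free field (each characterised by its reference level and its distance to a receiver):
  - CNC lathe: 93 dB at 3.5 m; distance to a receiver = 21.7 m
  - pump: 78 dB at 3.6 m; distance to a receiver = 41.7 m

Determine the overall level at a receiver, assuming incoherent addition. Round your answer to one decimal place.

77.2 dB

Propagate each source to the receiver with L = L_ref − 20·log₁₀(r/r_ref), then add intensities.
CNC lathe: 93 − 20·log₁₀(21.7/3.5) = 93 − 15.85 = 77.15 dB.
pump: 78 − 20·log₁₀(41.7/3.6) = 78 − 21.28 = 56.72 dB.
Σ 10^(L/10) = 5.238e+07 → L_total = 10·log₁₀(5.238e+07) = 77.19 dB.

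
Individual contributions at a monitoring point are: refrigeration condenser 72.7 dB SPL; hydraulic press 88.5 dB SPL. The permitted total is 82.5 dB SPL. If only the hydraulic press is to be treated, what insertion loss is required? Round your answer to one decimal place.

6.5 dB

The untreated sources together contribute 10^(72.7/10) = 1.862e+07, i.e. 72.70 dB SPL.
To meet 82.5 dB SPL overall, the treated hydraulic press may contribute at most 10^(82.5/10) − 1.862e+07 = 1.592e+08, i.e. 82.02 dB SPL.
So the hydraulic press must be reduced from 88.5 to 82.02 dB SPL: IL = 6.48 dB.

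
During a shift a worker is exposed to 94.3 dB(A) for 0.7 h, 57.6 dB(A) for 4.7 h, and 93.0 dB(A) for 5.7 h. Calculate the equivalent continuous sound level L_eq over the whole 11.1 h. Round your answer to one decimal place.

90.8 dB(A)

Weight each interval's intensity by its duration and average over T = 11.1 h:
Σ tᵢ·10^(Lᵢ/10) = 0.7·10^(94.3/10) + 4.7·10^(57.6/10) + 5.7·10^(93.0/10) = 1.326e+10.
L_eq = 10·log₁₀(1.326e+10/11.1) = 90.77 dB(A).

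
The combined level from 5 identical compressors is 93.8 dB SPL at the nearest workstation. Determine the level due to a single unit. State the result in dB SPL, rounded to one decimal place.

Dividing the total intensity by 5 lowers the level by 10·log₁₀ 5 = 6.990 dB: L₁ = 93.8 − 6.990.

86.8 dB SPL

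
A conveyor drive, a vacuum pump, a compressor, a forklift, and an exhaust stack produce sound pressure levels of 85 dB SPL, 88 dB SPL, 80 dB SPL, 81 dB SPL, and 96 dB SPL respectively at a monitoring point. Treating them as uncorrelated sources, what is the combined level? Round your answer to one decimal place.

For uncorrelated sources the intensities add, so convert each level to linear form, sum, and take 10·log₁₀ of the total.
Σ 10^(L/10) = 10^(85/10) + 10^(88/10) + 10^(80/10) + 10^(81/10) + 10^(96/10) = 5.154e+09.
L_total = 10·log₁₀(5.154e+09) = 97.12 dB SPL.

97.1 dB SPL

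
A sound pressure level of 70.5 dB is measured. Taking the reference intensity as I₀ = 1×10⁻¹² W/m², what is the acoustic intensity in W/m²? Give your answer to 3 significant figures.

I = I₀·10^(L/10) = 10⁻¹² × 10^(70.5/10) = 10^(-4.950).

1.12e-05 W/m²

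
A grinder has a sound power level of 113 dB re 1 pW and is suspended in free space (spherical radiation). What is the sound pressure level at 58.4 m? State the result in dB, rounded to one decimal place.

The power spreads over a sphere of area 4π·r², so L_p = L_w − 10·log₁₀(4π·r²).
4π·r² = 4.286e+04 m², 10·log₁₀ of that is 46.320 dB.
L_p = 113 − 46.320 = 66.68 dB.

66.7 dB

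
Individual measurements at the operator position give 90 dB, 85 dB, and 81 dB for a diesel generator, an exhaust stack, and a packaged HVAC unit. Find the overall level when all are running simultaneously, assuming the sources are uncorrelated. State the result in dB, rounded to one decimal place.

For uncorrelated sources the intensities add, so convert each level to linear form, sum, and take 10·log₁₀ of the total.
Σ 10^(L/10) = 10^(90/10) + 10^(85/10) + 10^(81/10) = 1.442e+09.
L_total = 10·log₁₀(1.442e+09) = 91.59 dB.

91.6 dB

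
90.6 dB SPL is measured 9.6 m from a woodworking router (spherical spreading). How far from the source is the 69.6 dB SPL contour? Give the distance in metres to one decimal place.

107.7 m

The 21.0 dB drop corresponds to a distance ratio of 10^(21.0/20) for a point source.
r₂ = 9.6·10^((90.6−69.6)/20) = 9.6·10^(21.0/20) = 107.71 m.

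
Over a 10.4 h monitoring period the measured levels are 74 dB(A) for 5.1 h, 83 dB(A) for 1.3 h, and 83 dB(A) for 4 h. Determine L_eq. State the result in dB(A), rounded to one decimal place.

80.6 dB(A)

The energy average is taken in the linear domain: L_eq = 10·log₁₀[(Σ tᵢ·10^(Lᵢ/10))/T], T = 10.4 h.
Σ tᵢ·10^(Lᵢ/10) = 5.1·10^(74/10) + 1.3·10^(83/10) + 4·10^(83/10) = 1.186e+09.
L_eq = 10·log₁₀(1.186e+09/10.4) = 80.57 dB(A).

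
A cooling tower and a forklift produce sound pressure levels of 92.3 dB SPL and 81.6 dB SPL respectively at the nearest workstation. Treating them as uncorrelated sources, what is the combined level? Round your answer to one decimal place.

92.7 dB SPL

For uncorrelated sources the intensities add, so convert each level to linear form, sum, and take 10·log₁₀ of the total.
Σ 10^(L/10) = 10^(92.3/10) + 10^(81.6/10) = 1.843e+09.
L_total = 10·log₁₀(1.843e+09) = 92.65 dB SPL.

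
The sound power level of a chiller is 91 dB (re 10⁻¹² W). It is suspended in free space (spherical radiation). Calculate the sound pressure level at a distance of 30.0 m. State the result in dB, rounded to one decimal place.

Free-field spherical radiation: L_p = L_w − 10·log₁₀(4π·r²), r = 30.0 m.
4π·r² = 1.131e+04 m², 10·log₁₀ of that is 40.535 dB.
L_p = 91 − 40.535 = 50.47 dB.

50.5 dB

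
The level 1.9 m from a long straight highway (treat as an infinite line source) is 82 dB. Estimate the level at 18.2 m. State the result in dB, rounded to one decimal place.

72.2 dB

For a line source, L₂ = L₁ − 10·log₁₀(r₂/r₁).
L₂ = 82 − 10·log₁₀(18.2/1.9) = 82 − 9.813 = 72.19 dB.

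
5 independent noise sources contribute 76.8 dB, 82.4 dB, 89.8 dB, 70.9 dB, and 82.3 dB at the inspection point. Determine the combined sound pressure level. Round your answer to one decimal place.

For uncorrelated sources the intensities add, so convert each level to linear form, sum, and take 10·log₁₀ of the total.
Σ 10^(L/10) = 10^(76.8/10) + 10^(82.4/10) + 10^(89.8/10) + 10^(70.9/10) + 10^(82.3/10) = 1.359e+09.
L_total = 10·log₁₀(1.359e+09) = 91.33 dB.

91.3 dB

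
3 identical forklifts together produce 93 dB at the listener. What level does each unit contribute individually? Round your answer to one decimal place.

88.2 dB

For N identical incoherent sources L_total = L₁ + 10·log₁₀ N, so L₁ = 93 − 10·log₁₀(3) = 93 − 4.771.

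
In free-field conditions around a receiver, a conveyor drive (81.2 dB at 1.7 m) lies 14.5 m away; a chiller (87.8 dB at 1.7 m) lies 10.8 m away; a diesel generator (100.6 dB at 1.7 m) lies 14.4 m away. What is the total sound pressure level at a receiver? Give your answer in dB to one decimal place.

82.5 dB

Propagate each source to the receiver with L = L_ref − 20·log₁₀(r/r_ref), then add intensities.
conveyor drive: 81.2 − 20·log₁₀(14.5/1.7) = 81.2 − 18.62 = 62.58 dB.
chiller: 87.8 − 20·log₁₀(10.8/1.7) = 87.8 − 16.06 = 71.74 dB.
diesel generator: 100.6 − 20·log₁₀(14.4/1.7) = 100.6 − 18.56 = 82.04 dB.
Σ 10^(L/10) = 1.768e+08 → L_total = 10·log₁₀(1.768e+08) = 82.47 dB.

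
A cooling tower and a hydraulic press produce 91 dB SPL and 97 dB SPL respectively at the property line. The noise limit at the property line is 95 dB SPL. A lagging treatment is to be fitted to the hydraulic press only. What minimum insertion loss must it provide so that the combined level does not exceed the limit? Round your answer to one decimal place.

4.2 dB

Fixed contribution from the other source: Σ 10^(L/10) = 10^(91/10) = 1.259e+09 (91.00 dB SPL).
To meet 95 dB SPL overall, the treated hydraulic press may contribute at most 10^(95/10) − 1.259e+09 = 1.903e+09, i.e. 92.80 dB SPL.
So the hydraulic press must be reduced from 97 to 92.80 dB SPL: IL = 4.20 dB.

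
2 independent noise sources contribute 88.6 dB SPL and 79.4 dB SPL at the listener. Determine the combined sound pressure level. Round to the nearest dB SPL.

Incoherent sources combine by intensity addition: L_total = 10·log₁₀(Σ 10^(L_i/10)).
Σ 10^(L/10) = 10^(88.6/10) + 10^(79.4/10) = 8.115e+08.
L_total = 10·log₁₀(8.115e+08) = 89.09 dB SPL.

89 dB SPL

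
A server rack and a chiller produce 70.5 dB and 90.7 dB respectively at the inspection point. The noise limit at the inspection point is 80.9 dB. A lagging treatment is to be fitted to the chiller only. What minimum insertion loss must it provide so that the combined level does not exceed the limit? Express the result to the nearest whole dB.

10 dB

The untreated sources together contribute 10^(70.5/10) = 1.122e+07, i.e. 70.50 dB.
To meet 80.9 dB overall, the treated chiller may contribute at most 10^(80.9/10) − 1.122e+07 = 1.118e+08, i.e. 80.48 dB.
Required insertion loss = 90.7 − 80.48 = 10.22 dB.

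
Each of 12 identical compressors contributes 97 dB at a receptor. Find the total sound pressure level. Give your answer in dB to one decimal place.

107.8 dB

With 12 equal, uncorrelated contributions the intensity is 12× that of one unit, giving a rise of 10·log₁₀ 12.
L_total = 97 + 10·log₁₀(12) = 97 + 10.792 = 107.79 dB.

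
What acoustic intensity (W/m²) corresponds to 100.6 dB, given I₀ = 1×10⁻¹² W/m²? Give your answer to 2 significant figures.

0.011 W/m²

L = 10·log₁₀(I/I₀) ⇒ I = I₀·10^(L/10) = 10⁻¹² × 10^10.06.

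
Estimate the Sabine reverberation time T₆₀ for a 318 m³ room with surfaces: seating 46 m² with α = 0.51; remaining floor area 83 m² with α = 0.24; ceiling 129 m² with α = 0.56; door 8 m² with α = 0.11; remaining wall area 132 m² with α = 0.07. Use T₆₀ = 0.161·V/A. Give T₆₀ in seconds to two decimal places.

0.41 s

Total absorption A = 46·0.51 + 83·0.24 + 129·0.56 + 8·0.11 + 132·0.07 = 125.74 m² sabins.
T₆₀ = 0.161 × 318 / 125.74 = 0.407 s.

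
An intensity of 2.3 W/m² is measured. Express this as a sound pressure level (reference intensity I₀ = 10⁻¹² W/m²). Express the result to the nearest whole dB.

Dividing by I₀ shifts the exponent by 12: I/I₀ = 2.3×10^12.
L = 10·(0.3617 + 12) = 123.62 dB.

124 dB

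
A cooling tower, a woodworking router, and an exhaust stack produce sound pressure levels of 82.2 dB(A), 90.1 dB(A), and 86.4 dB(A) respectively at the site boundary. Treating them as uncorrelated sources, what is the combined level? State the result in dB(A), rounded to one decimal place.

Incoherent sources combine by intensity addition: L_total = 10·log₁₀(Σ 10^(L_i/10)).
Σ 10^(L/10) = 10^(82.2/10) + 10^(90.1/10) + 10^(86.4/10) = 1.626e+09.
L_total = 10·log₁₀(1.626e+09) = 92.11 dB(A).

92.1 dB(A)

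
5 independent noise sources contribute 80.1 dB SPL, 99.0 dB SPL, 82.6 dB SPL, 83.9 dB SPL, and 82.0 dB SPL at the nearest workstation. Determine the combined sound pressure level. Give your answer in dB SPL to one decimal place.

Incoherent sources combine by intensity addition: L_total = 10·log₁₀(Σ 10^(L_i/10)).
Σ 10^(L/10) = 10^(80.1/10) + 10^(99.0/10) + 10^(82.6/10) + 10^(83.9/10) + 10^(82.0/10) = 8.632e+09.
L_total = 10·log₁₀(8.632e+09) = 99.36 dB SPL.

99.4 dB SPL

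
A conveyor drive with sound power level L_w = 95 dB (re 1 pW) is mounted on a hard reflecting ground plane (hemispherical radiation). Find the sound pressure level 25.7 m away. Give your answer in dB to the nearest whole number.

59 dB

Free-field hemispherical radiation: L_p = L_w − 10·log₁₀(2π·r²), r = 25.7 m.
2π·r² = 4150 m², 10·log₁₀ of that is 36.180 dB.
L_p = 95 − 36.180 = 58.82 dB.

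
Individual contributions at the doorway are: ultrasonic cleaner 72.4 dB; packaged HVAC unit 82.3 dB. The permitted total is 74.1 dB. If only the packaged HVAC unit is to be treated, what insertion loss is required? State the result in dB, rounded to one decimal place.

Fixed contribution from the other source: Σ 10^(L/10) = 10^(72.4/10) = 1.738e+07 (72.40 dB).
To meet 74.1 dB overall, the treated packaged HVAC unit may contribute at most 10^(74.1/10) − 1.738e+07 = 8.326e+06, i.e. 69.20 dB.
Required insertion loss = 82.3 − 69.20 = 13.10 dB.

13.1 dB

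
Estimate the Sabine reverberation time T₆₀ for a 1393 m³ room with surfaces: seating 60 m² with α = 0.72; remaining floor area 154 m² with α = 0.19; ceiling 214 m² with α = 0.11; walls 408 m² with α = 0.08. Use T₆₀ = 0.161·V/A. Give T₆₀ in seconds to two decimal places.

1.74 s

A = Σ Sᵢαᵢ = 60·0.72 + 154·0.19 + 214·0.11 + 408·0.08 = 128.64 m².
T₆₀ = 0.161 × 1393 / 128.64 = 1.743 s.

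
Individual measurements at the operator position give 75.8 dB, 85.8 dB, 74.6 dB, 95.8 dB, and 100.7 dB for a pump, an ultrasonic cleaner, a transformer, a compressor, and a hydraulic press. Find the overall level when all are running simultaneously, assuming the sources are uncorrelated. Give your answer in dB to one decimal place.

102.0 dB

Incoherent sources combine by intensity addition: L_total = 10·log₁₀(Σ 10^(L_i/10)).
Σ 10^(L/10) = 10^(75.8/10) + 10^(85.8/10) + 10^(74.6/10) + 10^(95.8/10) + 10^(100.7/10) = 1.600e+10.
L_total = 10·log₁₀(1.600e+10) = 102.04 dB.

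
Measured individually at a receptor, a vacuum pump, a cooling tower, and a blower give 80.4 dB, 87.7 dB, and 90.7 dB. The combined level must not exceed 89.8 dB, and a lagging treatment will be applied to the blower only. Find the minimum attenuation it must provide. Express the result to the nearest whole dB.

Everything except the blower sums to 10^(80.4/10) + 10^(87.7/10) = 6.985e+08 in linear terms, 88.44 dB.
To meet 89.8 dB overall, the treated blower may contribute at most 10^(89.8/10) − 6.985e+08 = 2.565e+08, i.e. 84.09 dB.
Required insertion loss = 90.7 − 84.09 = 6.61 dB.

7 dB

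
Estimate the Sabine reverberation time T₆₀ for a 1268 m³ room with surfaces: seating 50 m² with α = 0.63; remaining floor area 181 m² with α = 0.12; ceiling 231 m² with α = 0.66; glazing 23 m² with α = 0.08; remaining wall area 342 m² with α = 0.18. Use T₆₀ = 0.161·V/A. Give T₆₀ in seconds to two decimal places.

A = Σ Sᵢαᵢ = 50·0.63 + 181·0.12 + 231·0.66 + 23·0.08 + 342·0.18 = 269.08 m².
T₆₀ = 0.161·V/A = 0.161·1268/269.08 = 0.759 s.

0.76 s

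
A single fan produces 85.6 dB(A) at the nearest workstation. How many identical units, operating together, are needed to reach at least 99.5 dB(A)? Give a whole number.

Need L₁ + 10·log₁₀ N ≥ 99.5, i.e. log₁₀ N ≥ 1.39.
N ≥ 10^(13.9/10) = 24.547, so N = 25.

25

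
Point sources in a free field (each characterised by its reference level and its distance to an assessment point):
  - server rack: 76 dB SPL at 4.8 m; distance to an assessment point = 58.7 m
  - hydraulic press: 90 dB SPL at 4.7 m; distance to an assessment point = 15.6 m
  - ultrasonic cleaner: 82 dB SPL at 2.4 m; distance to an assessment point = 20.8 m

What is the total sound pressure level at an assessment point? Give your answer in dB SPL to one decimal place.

79.7 dB SPL

First find each source's level at the receiver (point-source: −20·log₁₀(r/r_ref)), then combine on an intensity basis.
server rack: 76 − 20·log₁₀(58.7/4.8) = 76 − 21.75 = 54.25 dB SPL.
hydraulic press: 90 − 20·log₁₀(15.6/4.7) = 90 − 10.42 = 79.58 dB SPL.
ultrasonic cleaner: 82 − 20·log₁₀(20.8/2.4) = 82 − 18.76 = 63.24 dB SPL.
Σ 10^(L/10) = 9.315e+07 → L_total = 10·log₁₀(9.315e+07) = 79.69 dB SPL.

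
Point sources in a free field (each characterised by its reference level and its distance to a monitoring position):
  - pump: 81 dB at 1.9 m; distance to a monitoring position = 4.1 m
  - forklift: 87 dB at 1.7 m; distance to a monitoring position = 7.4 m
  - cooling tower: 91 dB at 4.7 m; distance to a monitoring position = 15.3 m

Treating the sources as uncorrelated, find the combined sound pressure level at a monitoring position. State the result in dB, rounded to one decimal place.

First find each source's level at the receiver (point-source: −20·log₁₀(r/r_ref)), then combine on an intensity basis.
pump: 81 − 20·log₁₀(4.1/1.9) = 81 − 6.68 = 74.32 dB.
forklift: 87 − 20·log₁₀(7.4/1.7) = 87 − 12.78 = 74.22 dB.
cooling tower: 91 − 20·log₁₀(15.3/4.7) = 91 − 10.25 = 80.75 dB.
Σ 10^(L/10) = 1.723e+08 → L_total = 10·log₁₀(1.723e+08) = 82.36 dB.

82.4 dB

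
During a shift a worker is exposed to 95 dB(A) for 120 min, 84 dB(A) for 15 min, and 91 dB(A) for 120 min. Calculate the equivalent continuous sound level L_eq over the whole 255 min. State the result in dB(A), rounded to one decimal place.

93.2 dB(A)

L_eq = 10·log₁₀[(1/T)·Σ tᵢ·10^(Lᵢ/10)] with T = 255 min.
Σ tᵢ·10^(Lᵢ/10) = 120·10^(95/10) + 15·10^(84/10) + 120·10^(91/10) = 5.343e+11.
L_eq = 10·log₁₀(5.343e+11/255) = 93.21 dB(A).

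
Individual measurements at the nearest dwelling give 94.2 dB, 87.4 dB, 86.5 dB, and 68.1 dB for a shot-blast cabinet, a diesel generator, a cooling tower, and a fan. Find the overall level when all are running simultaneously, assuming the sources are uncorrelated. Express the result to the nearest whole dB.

Incoherent sources combine by intensity addition: L_total = 10·log₁₀(Σ 10^(L_i/10)).
Σ 10^(L/10) = 10^(94.2/10) + 10^(87.4/10) + 10^(86.5/10) + 10^(68.1/10) = 3.633e+09.
L_total = 10·log₁₀(3.633e+09) = 95.60 dB.

96 dB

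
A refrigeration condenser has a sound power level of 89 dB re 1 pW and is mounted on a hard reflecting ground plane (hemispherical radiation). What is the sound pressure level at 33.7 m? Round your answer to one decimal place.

50.5 dB

Free-field hemispherical radiation: L_p = L_w − 10·log₁₀(2π·r²), r = 33.7 m.
2π·r² = 7136 m², 10·log₁₀ of that is 38.534 dB.
L_p = 89 − 38.534 = 50.47 dB.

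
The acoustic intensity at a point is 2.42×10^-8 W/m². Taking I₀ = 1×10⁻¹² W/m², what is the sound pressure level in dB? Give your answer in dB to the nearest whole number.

44 dB

L = 10·log₁₀(I/I₀) = 10·log₁₀(2.42×10^-8/10⁻¹²) = 10·log₁₀(2.42×10^4).
L = 10·(0.3838 + 4) = 43.84 dB.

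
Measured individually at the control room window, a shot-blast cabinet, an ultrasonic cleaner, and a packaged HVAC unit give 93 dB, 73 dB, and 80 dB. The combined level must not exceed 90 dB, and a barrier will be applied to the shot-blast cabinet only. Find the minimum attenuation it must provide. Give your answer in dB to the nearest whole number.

Everything except the shot-blast cabinet sums to 10^(73/10) + 10^(80/10) = 1.200e+08 in linear terms, 80.79 dB.
The limit corresponds to 10^(90/10) = 1.000e+09; subtracting the fixed part leaves 8.800e+08 for the shot-blast cabinet, i.e. 89.45 dB.
Required insertion loss = 93 − 89.45 = 3.55 dB.

4 dB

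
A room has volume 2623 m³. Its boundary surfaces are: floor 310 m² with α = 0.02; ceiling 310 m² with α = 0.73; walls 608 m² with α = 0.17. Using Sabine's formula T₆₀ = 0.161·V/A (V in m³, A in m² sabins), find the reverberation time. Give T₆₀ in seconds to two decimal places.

A = Σ Sᵢαᵢ = 310·0.02 + 310·0.73 + 608·0.17 = 335.86 m².
T₆₀ = 0.161 × 2623 / 335.86 = 1.257 s.

1.26 s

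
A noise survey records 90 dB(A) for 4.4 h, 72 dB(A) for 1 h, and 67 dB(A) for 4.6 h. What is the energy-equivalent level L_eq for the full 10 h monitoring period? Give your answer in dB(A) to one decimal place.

86.5 dB(A)

Weight each interval's intensity by its duration and average over T = 10 h:
Σ tᵢ·10^(Lᵢ/10) = 4.4·10^(90/10) + 1·10^(72/10) + 4.6·10^(67/10) = 4.439e+09.
L_eq = 10·log₁₀(4.439e+09/10) = 86.47 dB(A).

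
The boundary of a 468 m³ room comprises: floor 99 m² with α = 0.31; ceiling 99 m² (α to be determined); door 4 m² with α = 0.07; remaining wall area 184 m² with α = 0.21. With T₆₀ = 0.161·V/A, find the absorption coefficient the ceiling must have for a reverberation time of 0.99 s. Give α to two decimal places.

0.07

Required total absorption A = 0.161·468/0.99 = 76.11 m².
Absorption from the other surfaces = 99·0.31 + 4·0.07 + 184·0.21 = 69.61 m², so the ceiling must supply 6.50 m² over 99 m².
α = 6.50/99 = 0.066.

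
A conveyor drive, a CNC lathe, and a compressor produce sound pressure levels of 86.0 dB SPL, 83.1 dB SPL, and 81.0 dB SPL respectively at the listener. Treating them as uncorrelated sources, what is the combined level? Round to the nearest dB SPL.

Incoherent sources combine by intensity addition: L_total = 10·log₁₀(Σ 10^(L_i/10)).
Σ 10^(L/10) = 10^(86.0/10) + 10^(83.1/10) + 10^(81.0/10) = 7.282e+08.
L_total = 10·log₁₀(7.282e+08) = 88.62 dB SPL.

89 dB SPL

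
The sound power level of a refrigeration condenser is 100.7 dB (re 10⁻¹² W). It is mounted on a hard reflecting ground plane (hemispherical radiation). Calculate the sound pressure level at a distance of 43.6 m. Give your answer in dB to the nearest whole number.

L_p = L_w − 10·log₁₀(2π·r²) with r = 43.6 m.
2π·r² = 1.194e+04 m², 10·log₁₀ of that is 40.772 dB.
L_p = 100.7 − 40.772 = 59.93 dB.

60 dB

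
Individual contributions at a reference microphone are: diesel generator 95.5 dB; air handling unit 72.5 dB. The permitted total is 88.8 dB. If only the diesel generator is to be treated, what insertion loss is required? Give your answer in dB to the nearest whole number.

The untreated sources together contribute 10^(72.5/10) = 1.778e+07, i.e. 72.50 dB.
To meet 88.8 dB overall, the treated diesel generator may contribute at most 10^(88.8/10) − 1.778e+07 = 7.408e+08, i.e. 88.70 dB.
So the diesel generator must be reduced from 95.5 to 88.70 dB: IL = 6.80 dB.

7 dB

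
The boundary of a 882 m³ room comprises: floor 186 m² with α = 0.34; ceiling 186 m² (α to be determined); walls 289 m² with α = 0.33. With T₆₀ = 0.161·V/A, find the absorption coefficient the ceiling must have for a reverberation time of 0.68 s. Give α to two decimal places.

0.27

A = 0.161·V/T₆₀ = 0.161·882/0.68 = 208.83 m² sabins.
Absorption from the other surfaces = 186·0.34 + 289·0.33 = 158.61 m², so the ceiling must supply 50.22 m² over 186 m².
α = 50.22/186 = 0.270.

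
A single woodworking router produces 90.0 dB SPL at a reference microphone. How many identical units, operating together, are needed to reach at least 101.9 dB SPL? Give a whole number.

16

The shortfall is 101.9 − 90.0 = 11.9 dB, and N units add 10·log₁₀ N, so need 10·log₁₀ N ≥ 11.9.
N ≥ 10^(11.9/10) = 15.488, so N = 16.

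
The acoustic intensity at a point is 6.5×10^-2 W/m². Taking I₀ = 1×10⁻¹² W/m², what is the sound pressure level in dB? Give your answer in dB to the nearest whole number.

Dividing by I₀ shifts the exponent by 12: I/I₀ = 6.5×10^10.
L = 10·(0.8129 + 10) = 108.13 dB.

108 dB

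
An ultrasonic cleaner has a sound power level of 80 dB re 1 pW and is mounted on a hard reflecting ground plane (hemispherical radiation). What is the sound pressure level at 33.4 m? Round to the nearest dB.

42 dB

Free-field hemispherical radiation: L_p = L_w − 10·log₁₀(2π·r²), r = 33.4 m.
2π·r² = 7009 m², 10·log₁₀ of that is 38.457 dB.
L_p = 80 − 38.457 = 41.54 dB.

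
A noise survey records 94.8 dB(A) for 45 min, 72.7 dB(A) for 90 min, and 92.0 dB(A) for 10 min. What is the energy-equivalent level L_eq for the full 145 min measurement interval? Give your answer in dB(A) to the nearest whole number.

Weight each interval's intensity by its duration and average over T = 145 min:
Σ tᵢ·10^(Lᵢ/10) = 45·10^(94.8/10) + 90·10^(72.7/10) + 10·10^(92.0/10) = 1.534e+11.
L_eq = 10·log₁₀(1.534e+11/145) = 90.25 dB(A).

90 dB(A)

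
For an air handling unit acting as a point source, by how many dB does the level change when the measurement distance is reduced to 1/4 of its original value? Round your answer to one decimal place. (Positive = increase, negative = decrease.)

With spherical spreading the level changes by −20·log₁₀(r₂/r₁).
ΔL = −20·log₁₀(0.25) = +12.04 dB.

+12.0 dB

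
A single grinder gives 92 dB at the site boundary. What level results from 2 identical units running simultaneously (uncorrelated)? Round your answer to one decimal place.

95.0 dB

L_total = L₁ + 10·log₁₀ N for N identical incoherent sources.
L_total = 92 + 10·log₁₀(2) = 92 + 3.010 = 95.01 dB.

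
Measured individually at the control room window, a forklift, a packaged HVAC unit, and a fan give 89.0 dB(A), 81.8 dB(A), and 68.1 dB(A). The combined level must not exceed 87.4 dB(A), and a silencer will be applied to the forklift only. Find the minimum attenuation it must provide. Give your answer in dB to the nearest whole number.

The untreated sources together contribute 10^(81.8/10) + 10^(68.1/10) = 1.578e+08, i.e. 81.98 dB(A).
The limit corresponds to 10^(87.4/10) = 5.495e+08; subtracting the fixed part leaves 3.917e+08 for the forklift, i.e. 85.93 dB(A).
So the forklift must be reduced from 89.0 to 85.93 dB(A): IL = 3.07 dB.

3 dB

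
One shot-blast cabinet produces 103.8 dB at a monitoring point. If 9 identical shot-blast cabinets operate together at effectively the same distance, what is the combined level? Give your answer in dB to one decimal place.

113.3 dB

L_total = L₁ + 10·log₁₀ N for N identical incoherent sources.
L_total = 103.8 + 10·log₁₀(9) = 103.8 + 9.542 = 113.34 dB.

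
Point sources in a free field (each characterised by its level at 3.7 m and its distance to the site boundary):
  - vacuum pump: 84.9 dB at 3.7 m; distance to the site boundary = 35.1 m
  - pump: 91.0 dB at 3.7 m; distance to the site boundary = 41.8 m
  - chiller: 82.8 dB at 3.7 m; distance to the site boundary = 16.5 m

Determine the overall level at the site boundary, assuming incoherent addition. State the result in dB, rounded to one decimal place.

73.6 dB

Propagate each source to the receiver with L = L_ref − 20·log₁₀(r/r_ref), then add intensities.
vacuum pump: 84.9 − 20·log₁₀(35.1/3.7) = 84.9 − 19.54 = 65.36 dB.
pump: 91.0 − 20·log₁₀(41.8/3.7) = 91.0 − 21.06 = 69.94 dB.
chiller: 82.8 − 20·log₁₀(16.5/3.7) = 82.8 − 12.99 = 69.81 dB.
Σ 10^(L/10) = 2.288e+07 → L_total = 10·log₁₀(2.288e+07) = 73.59 dB.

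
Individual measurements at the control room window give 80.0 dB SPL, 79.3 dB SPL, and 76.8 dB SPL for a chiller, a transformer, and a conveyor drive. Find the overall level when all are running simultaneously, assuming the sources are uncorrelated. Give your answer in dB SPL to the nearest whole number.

84 dB SPL

For uncorrelated sources the intensities add, so convert each level to linear form, sum, and take 10·log₁₀ of the total.
Σ 10^(L/10) = 10^(80.0/10) + 10^(79.3/10) + 10^(76.8/10) = 2.330e+08.
L_total = 10·log₁₀(2.330e+08) = 83.67 dB SPL.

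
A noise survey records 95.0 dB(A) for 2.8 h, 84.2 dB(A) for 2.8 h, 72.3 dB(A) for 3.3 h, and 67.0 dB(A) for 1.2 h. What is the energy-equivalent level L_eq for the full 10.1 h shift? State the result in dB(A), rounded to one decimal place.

89.8 dB(A)

Weight each interval's intensity by its duration and average over T = 10.1 h:
Σ tᵢ·10^(Lᵢ/10) = 2.8·10^(95.0/10) + 2.8·10^(84.2/10) + 3.3·10^(72.3/10) + 1.2·10^(67.0/10) = 9.653e+09.
L_eq = 10·log₁₀(9.653e+09/10.1) = 89.80 dB(A).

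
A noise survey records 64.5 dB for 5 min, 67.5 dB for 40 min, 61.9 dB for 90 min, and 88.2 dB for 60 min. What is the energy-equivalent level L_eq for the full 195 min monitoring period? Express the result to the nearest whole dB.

83 dB

L_eq = 10·log₁₀[(1/T)·Σ tᵢ·10^(Lᵢ/10)] with T = 195 min.
Σ tᵢ·10^(Lᵢ/10) = 5·10^(64.5/10) + 40·10^(67.5/10) + 90·10^(61.9/10) + 60·10^(88.2/10) = 4.002e+10.
L_eq = 10·log₁₀(4.002e+10/195) = 83.12 dB.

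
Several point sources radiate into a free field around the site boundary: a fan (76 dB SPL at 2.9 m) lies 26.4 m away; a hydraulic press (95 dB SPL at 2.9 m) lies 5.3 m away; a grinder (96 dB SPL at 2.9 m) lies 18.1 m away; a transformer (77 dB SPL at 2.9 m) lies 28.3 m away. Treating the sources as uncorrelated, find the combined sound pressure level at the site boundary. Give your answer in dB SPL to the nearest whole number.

90 dB SPL

First find each source's level at the receiver (point-source: −20·log₁₀(r/r_ref)), then combine on an intensity basis.
fan: 76 − 20·log₁₀(26.4/2.9) = 76 − 19.18 = 56.82 dB SPL.
hydraulic press: 95 − 20·log₁₀(5.3/2.9) = 95 − 5.24 = 89.76 dB SPL.
grinder: 96 − 20·log₁₀(18.1/2.9) = 96 − 15.91 = 80.09 dB SPL.
transformer: 77 − 20·log₁₀(28.3/2.9) = 77 − 19.79 = 57.21 dB SPL.
Σ 10^(L/10) = 1.050e+09 → L_total = 10·log₁₀(1.050e+09) = 90.21 dB SPL.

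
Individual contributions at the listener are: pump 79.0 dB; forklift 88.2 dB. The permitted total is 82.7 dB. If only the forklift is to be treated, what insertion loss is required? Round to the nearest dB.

The untreated sources together contribute 10^(79.0/10) = 7.943e+07, i.e. 79.00 dB.
To meet 82.7 dB overall, the treated forklift may contribute at most 10^(82.7/10) − 7.943e+07 = 1.068e+08, i.e. 80.28 dB.
Required insertion loss = 88.2 − 80.28 = 7.92 dB.

8 dB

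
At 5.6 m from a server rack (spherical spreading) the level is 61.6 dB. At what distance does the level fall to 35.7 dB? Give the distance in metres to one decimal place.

For a point source L₁ − L₂ = 20·log₁₀(r₂/r₁), so r₂ = r₁·10^((L₁−L₂)/20).
r₂ = 5.6·10^((61.6−35.7)/20) = 5.6·10^(25.9/20) = 110.46 m.

110.5 m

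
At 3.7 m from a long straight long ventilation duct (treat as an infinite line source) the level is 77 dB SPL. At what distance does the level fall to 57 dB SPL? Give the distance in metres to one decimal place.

370.0 m

For a line source L₁ − L₂ = 10·log₁₀(r₂/r₁), so r₂ = r₁·10^((L₁−L₂)/10).
r₂ = 3.7·10^((77−57)/10) = 3.7·10^(20.0/10) = 370.00 m.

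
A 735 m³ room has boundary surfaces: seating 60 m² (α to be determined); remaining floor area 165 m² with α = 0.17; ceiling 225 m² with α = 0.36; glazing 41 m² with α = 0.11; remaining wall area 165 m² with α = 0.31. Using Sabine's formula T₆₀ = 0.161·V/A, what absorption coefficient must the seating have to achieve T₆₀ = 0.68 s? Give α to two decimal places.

Required total absorption A = 0.161·735/0.68 = 174.02 m².
Absorption from the other surfaces = 165·0.17 + 225·0.36 + 41·0.11 + 165·0.31 = 164.71 m², so the seating must supply 9.31 m² over 60 m².
α = 9.31/60 = 0.155.

0.16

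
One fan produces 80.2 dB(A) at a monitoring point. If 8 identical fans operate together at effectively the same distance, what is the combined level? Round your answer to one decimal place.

89.2 dB(A)

N identical incoherent sources raise the level by 10·log₁₀ N.
L_total = 80.2 + 10·log₁₀(8) = 80.2 + 9.031 = 89.23 dB(A).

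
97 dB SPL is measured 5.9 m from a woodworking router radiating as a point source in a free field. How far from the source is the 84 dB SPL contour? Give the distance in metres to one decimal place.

The 13.0 dB drop corresponds to a distance ratio of 10^(13.0/20) for a point source.
r₂ = 5.9·10^((97−84)/20) = 5.9·10^(13.0/20) = 26.35 m.

26.4 m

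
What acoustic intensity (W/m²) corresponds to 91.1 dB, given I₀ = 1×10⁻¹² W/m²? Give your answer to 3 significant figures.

I/I₀ = 10^(91.1/10) = 1.288e+09, so I = 1.288e+09 × 10⁻¹² W/m².

0.00129 W/m²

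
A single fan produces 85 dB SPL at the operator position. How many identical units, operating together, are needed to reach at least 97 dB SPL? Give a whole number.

16

The shortfall is 97 − 85 = 12.0 dB, and N units add 10·log₁₀ N, so need 10·log₁₀ N ≥ 12.0.
N ≥ 10^(12.0/10) = 15.849, so N = 16.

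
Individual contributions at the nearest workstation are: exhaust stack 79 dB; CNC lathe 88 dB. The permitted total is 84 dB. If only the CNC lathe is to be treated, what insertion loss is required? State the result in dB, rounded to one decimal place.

The untreated sources together contribute 10^(79/10) = 7.943e+07, i.e. 79.00 dB.
The limit corresponds to 10^(84/10) = 2.512e+08; subtracting the fixed part leaves 1.718e+08 for the CNC lathe, i.e. 82.35 dB.
Required insertion loss = 88 − 82.35 = 5.65 dB.

5.7 dB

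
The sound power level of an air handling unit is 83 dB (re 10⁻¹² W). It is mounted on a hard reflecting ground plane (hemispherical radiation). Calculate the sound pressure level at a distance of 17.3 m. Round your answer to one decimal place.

L_p = L_w − 10·log₁₀(2π·r²) with r = 17.3 m.
2π·r² = 1880 m², 10·log₁₀ of that is 32.743 dB.
L_p = 83 − 32.743 = 50.26 dB.

50.3 dB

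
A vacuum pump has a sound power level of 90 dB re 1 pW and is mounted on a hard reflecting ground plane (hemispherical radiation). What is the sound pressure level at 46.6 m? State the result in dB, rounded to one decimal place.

48.7 dB

Free-field hemispherical radiation: L_p = L_w − 10·log₁₀(2π·r²), r = 46.6 m.
2π·r² = 1.364e+04 m², 10·log₁₀ of that is 41.350 dB.
L_p = 90 − 41.350 = 48.65 dB.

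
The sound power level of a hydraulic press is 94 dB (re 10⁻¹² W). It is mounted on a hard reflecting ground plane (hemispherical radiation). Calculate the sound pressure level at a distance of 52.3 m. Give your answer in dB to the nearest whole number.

52 dB

L_p = L_w − 10·log₁₀(2π·r²) with r = 52.3 m.
2π·r² = 1.719e+04 m², 10·log₁₀ of that is 42.352 dB.
L_p = 94 − 42.352 = 51.65 dB.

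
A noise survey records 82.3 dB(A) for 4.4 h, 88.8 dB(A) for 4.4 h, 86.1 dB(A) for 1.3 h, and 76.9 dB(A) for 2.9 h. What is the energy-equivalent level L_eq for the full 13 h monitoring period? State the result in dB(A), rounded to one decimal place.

Weight each interval's intensity by its duration and average over T = 13 h:
Σ tᵢ·10^(Lᵢ/10) = 4.4·10^(82.3/10) + 4.4·10^(88.8/10) + 1.3·10^(86.1/10) + 2.9·10^(76.9/10) = 4.757e+09.
L_eq = 10·log₁₀(4.757e+09/13) = 85.63 dB(A).

85.6 dB(A)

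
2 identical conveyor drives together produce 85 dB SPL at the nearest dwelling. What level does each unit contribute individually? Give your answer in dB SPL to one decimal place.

82.0 dB SPL

For N identical incoherent sources L_total = L₁ + 10·log₁₀ N, so L₁ = 85 − 10·log₁₀(2) = 85 − 3.010.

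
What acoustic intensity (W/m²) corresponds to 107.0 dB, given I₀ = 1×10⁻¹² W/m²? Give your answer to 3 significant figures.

0.0501 W/m²

I = I₀·10^(L/10) = 10⁻¹² × 10^(107.0/10) = 10^(-1.300).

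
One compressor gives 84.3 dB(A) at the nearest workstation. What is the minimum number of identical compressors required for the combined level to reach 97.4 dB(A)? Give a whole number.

N identical sources give L₁ + 10·log₁₀ N, so require 10·log₁₀ N ≥ 97.4 − 84.3 = 13.1 dB.
N ≥ 10^(13.1/10) = 20.417, so N = 21.

21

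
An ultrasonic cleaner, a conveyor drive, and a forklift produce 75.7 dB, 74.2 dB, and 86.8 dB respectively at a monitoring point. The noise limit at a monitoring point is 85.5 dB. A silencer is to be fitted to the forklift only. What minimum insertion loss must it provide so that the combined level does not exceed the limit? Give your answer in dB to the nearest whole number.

2 dB

Fixed contribution from the other sources: Σ 10^(L/10) = 10^(75.7/10) + 10^(74.2/10) = 6.346e+07 (78.02 dB).
To meet 85.5 dB overall, the treated forklift may contribute at most 10^(85.5/10) − 6.346e+07 = 2.914e+08, i.e. 84.64 dB.
So the forklift must be reduced from 86.8 to 84.64 dB: IL = 2.16 dB.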